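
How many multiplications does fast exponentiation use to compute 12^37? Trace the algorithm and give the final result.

Computing 12^37 by squaring (build up from 12^1; each line after the first costs one multiplication):

12^1 = 12
12^2 = (12^1)^2 = 12^2 = 144
12^4 = (12^2)^2 = 144^2 = 20736
12^8 = (12^4)^2 = 20736^2 = 429981696
12^9 = 12 * 12^8 = 12 * 429981696 = 5159780352
12^18 = (12^9)^2 = 5159780352^2 = 26623333280885243904
12^36 = (12^18)^2 = 26623333280885243904^2 = 708801874985091845381344307009569161216
12^37 = 12 * 12^36 = 12 * 708801874985091845381344307009569161216 = 8505622499821102144576131684114829934592

Result: 8505622499821102144576131684114829934592
Multiplications needed: 7 (7 lines after 12^1)

12^37 = 8505622499821102144576131684114829934592. Using exponentiation by squaring, this requires 7 multiplications. The key idea: if the exponent is even, square the half-power; if odd, multiply by the base once.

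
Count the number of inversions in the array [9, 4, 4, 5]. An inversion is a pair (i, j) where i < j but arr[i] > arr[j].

Finding inversions in [9, 4, 4, 5]:

(0, 1): arr[0]=9 > arr[1]=4
(0, 2): arr[0]=9 > arr[2]=4
(0, 3): arr[0]=9 > arr[3]=5

Total inversions: 3

The array has 3 inversion(s): (0,1), (0,2), (0,3). Each pair (i,j) satisfies i < j and arr[i] > arr[j].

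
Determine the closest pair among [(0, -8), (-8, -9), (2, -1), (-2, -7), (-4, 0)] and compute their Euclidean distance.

Computing all pairwise distances among 5 points:

d((0, -8), (-8, -9)) = 8.0623
d((0, -8), (2, -1)) = 7.2801
d((0, -8), (-2, -7)) = 2.2361 <-- minimum
d((0, -8), (-4, 0)) = 8.9443
d((-8, -9), (2, -1)) = 12.8062
d((-8, -9), (-2, -7)) = 6.3246
d((-8, -9), (-4, 0)) = 9.8489
d((2, -1), (-2, -7)) = 7.2111
d((2, -1), (-4, 0)) = 6.0828
d((-2, -7), (-4, 0)) = 7.2801

Closest pair: (0, -8) and (-2, -7) with distance 2.2361

The closest pair is (0, -8) and (-2, -7) with Euclidean distance 2.2361. For 5 points, brute-force pairwise comparison is shown above. For large n, the divide-and-conquer algorithm (sort by x, recurse on halves, check the dividing strip) achieves O(n log n).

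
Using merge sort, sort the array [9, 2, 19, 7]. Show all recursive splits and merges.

Merge sort trace:

Split: [9, 2, 19, 7] -> [9, 2] and [19, 7]
  Split: [9, 2] -> [9] and [2]
  Merge: [9] + [2] -> [2, 9]
  Split: [19, 7] -> [19] and [7]
  Merge: [19] + [7] -> [7, 19]
Merge: [2, 9] + [7, 19] -> [2, 7, 9, 19]

Final sorted array: [2, 7, 9, 19]

The merge sort proceeds by recursively splitting the array and merging sorted halves.
After all merges, the sorted array is [2, 7, 9, 19].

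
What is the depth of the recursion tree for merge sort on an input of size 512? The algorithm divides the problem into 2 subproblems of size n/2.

For divide and conquer with division factor 2:

Problem sizes at each level:
Level 0: 512
Level 1: 256
Level 2: 128
Level 3: 64
Level 4: 32
Level 5: 16
Level 6: 8
Level 7: 4
Level 8: 2
Level 9: 1

The root is level 0 and the size-1 base case is level 9 (the tree spans levels 0 through 9, i.e. 10 levels counting the root), so the depth is the number of divisions: log_2(512) = 9

The recursion tree depth is log_2(512) = 9. At each level, the problem size is divided by 2, so it takes 9 divisions to reduce to a base case of size 1. The algorithm makes 2 recursive calls at each level.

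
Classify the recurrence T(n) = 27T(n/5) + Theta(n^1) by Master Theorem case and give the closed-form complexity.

Master Theorem for T(n) = 27T(n/5) + O(n^1):

a = 27, b = 5, c = 1
log_b(a) = log_5(27) = 2.0478

Case 1: c = 1 < log_5(27) = 2.0478
T(n) = O(n^(log_5 27))

For T(n) = 27T(n/5) + O(n^1): log_5(27) = 2.0478. This is Case 1 of the Master Theorem (c < log_b(a), work dominated by leaves), giving O(n^(log_5 27)).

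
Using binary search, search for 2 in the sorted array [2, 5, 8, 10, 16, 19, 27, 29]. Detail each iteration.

Binary search for 2 in [2, 5, 8, 10, 16, 19, 27, 29]:

lo=0, hi=7, mid=3, arr[mid]=10 -> 10 > 2, search left half
lo=0, hi=2, mid=1, arr[mid]=5 -> 5 > 2, search left half
lo=0, hi=0, mid=0, arr[mid]=2 -> Found target at index 0!

Binary search finds 2 at index 0 after 3 comparisons. The search repeatedly halves the search space by comparing with the middle element.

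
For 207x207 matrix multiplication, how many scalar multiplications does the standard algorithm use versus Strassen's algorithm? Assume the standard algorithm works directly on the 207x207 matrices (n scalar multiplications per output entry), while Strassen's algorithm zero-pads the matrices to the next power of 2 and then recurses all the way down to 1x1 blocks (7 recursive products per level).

Matrix multiplication for 207x207 matrices:

Strassen's algorithm requires power-of-2 dimensions. Pad 207x207 to 256x256 (next power of 2).

Standard algorithm: 207^3 = 8869743 multiplications
Strassen's algorithm: 7^(log2(256)) = 7^8 = 5764801 multiplications
Savings: 8869743 - 5764801 = 3104942 multiplications

Standard: 8869743 multiplications (207^3). Strassen: 5764801 multiplications (7^8, after padding to 256x256). Strassen reduces 8 recursive multiplications to 7 at each level.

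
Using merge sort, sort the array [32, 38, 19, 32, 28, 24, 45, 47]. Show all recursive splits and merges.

Merge sort trace:

Split: [32, 38, 19, 32, 28, 24, 45, 47] -> [32, 38, 19, 32] and [28, 24, 45, 47]
  Split: [32, 38, 19, 32] -> [32, 38] and [19, 32]
    Split: [32, 38] -> [32] and [38]
    Merge: [32] + [38] -> [32, 38]
    Split: [19, 32] -> [19] and [32]
    Merge: [19] + [32] -> [19, 32]
  Merge: [32, 38] + [19, 32] -> [19, 32, 32, 38]
  Split: [28, 24, 45, 47] -> [28, 24] and [45, 47]
    Split: [28, 24] -> [28] and [24]
    Merge: [28] + [24] -> [24, 28]
    Split: [45, 47] -> [45] and [47]
    Merge: [45] + [47] -> [45, 47]
  Merge: [24, 28] + [45, 47] -> [24, 28, 45, 47]
Merge: [19, 32, 32, 38] + [24, 28, 45, 47] -> [19, 24, 28, 32, 32, 38, 45, 47]

Final sorted array: [19, 24, 28, 32, 32, 38, 45, 47]

The merge sort proceeds by recursively splitting the array and merging sorted halves.
After all merges, the sorted array is [19, 24, 28, 32, 32, 38, 45, 47].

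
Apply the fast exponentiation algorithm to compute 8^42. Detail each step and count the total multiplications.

Computing 8^42 by squaring (build up from 8^1; each line after the first costs one multiplication):

8^1 = 8
8^2 = (8^1)^2 = 8^2 = 64
8^4 = (8^2)^2 = 64^2 = 4096
8^5 = 8 * 8^4 = 8 * 4096 = 32768
8^10 = (8^5)^2 = 32768^2 = 1073741824
8^20 = (8^10)^2 = 1073741824^2 = 1152921504606846976
8^21 = 8 * 8^20 = 8 * 1152921504606846976 = 9223372036854775808
8^42 = (8^21)^2 = 9223372036854775808^2 = 85070591730234615865843651857942052864

Result: 85070591730234615865843651857942052864
Multiplications needed: 7 (7 lines after 8^1)

8^42 = 85070591730234615865843651857942052864. Using exponentiation by squaring, this requires 7 multiplications. The key idea: if the exponent is even, square the half-power; if odd, multiply by the base once.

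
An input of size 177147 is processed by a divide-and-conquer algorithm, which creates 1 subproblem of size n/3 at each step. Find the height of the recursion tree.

For divide and conquer with division factor 3:

Problem sizes at each level:
Level 0: 177147
Level 1: 59049
Level 2: 19683
Level 3: 6561
Level 4: 2187
Level 5: 729
Level 6: 243
Level 7: 81
Level 8: 27
Level 9: 9
Level 10: 3
Level 11: 1

The root is level 0 and the size-1 base case is level 11 (the tree spans levels 0 through 11, i.e. 12 levels counting the root), so the depth is the number of divisions: log_3(177147) = 11

The recursion tree depth is log_3(177147) = 11. At each level, the problem size is divided by 3, so it takes 11 divisions to reduce to a base case of size 1. The algorithm makes 1 recursive call at each level.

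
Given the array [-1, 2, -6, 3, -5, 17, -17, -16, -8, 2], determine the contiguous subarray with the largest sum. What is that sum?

Using Kadane's algorithm on [-1, 2, -6, 3, -5, 17, -17, -16, -8, 2]:

Scanning through the array:
Position 1 (value 2): max_ending_here = 2, max_so_far = 2
Position 2 (value -6): max_ending_here = -4, max_so_far = 2
Position 3 (value 3): max_ending_here = 3, max_so_far = 3
Position 4 (value -5): max_ending_here = -2, max_so_far = 3
Position 5 (value 17): max_ending_here = 17, max_so_far = 17
Position 6 (value -17): max_ending_here = 0, max_so_far = 17
Position 7 (value -16): max_ending_here = -16, max_so_far = 17
Position 8 (value -8): max_ending_here = -8, max_so_far = 17
Position 9 (value 2): max_ending_here = 2, max_so_far = 17

Maximum subarray: [17]
Maximum sum: 17

The maximum subarray is [17] with sum 17. This subarray runs from index 5 to index 5.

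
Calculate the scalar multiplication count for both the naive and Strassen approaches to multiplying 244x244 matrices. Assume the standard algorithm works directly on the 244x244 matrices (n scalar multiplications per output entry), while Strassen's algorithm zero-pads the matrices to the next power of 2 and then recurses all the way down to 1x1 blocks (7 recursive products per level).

Matrix multiplication for 244x244 matrices:

Strassen's algorithm requires power-of-2 dimensions. Pad 244x244 to 256x256 (next power of 2).

Standard algorithm: 244^3 = 14526784 multiplications
Strassen's algorithm: 7^(log2(256)) = 7^8 = 5764801 multiplications
Savings: 14526784 - 5764801 = 8761983 multiplications

Standard: 14526784 multiplications (244^3). Strassen: 5764801 multiplications (7^8, after padding to 256x256). Strassen reduces 8 recursive multiplications to 7 at each level.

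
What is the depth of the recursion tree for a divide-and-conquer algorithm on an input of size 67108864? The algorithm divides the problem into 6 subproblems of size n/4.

For divide and conquer with division factor 4:

Problem sizes at each level:
Level 0: 67108864
Level 1: 16777216
Level 2: 4194304
Level 3: 1048576
Level 4: 262144
Level 5: 65536
Level 6: 16384
Level 7: 4096
Level 8: 1024
Level 9: 256
Level 10: 64
Level 11: 16
Level 12: 4
Level 13: 1

The root is level 0 and the size-1 base case is level 13 (the tree spans levels 0 through 13, i.e. 14 levels counting the root), so the depth is the number of divisions: log_4(67108864) = 13

The recursion tree depth is log_4(67108864) = 13. At each level, the problem size is divided by 4, so it takes 13 divisions to reduce to a base case of size 1. The algorithm makes 6 recursive calls at each level.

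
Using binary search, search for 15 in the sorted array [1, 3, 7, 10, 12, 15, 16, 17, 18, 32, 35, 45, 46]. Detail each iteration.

Binary search for 15 in [1, 3, 7, 10, 12, 15, 16, 17, 18, 32, 35, 45, 46]:

lo=0, hi=12, mid=6, arr[mid]=16 -> 16 > 15, search left half
lo=0, hi=5, mid=2, arr[mid]=7 -> 7 < 15, search right half
lo=3, hi=5, mid=4, arr[mid]=12 -> 12 < 15, search right half
lo=5, hi=5, mid=5, arr[mid]=15 -> Found target at index 5!

Binary search finds 15 at index 5 after 4 comparisons. The search repeatedly halves the search space by comparing with the middle element.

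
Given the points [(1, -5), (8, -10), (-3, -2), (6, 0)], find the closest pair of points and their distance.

Computing all pairwise distances among 4 points:

d((1, -5), (8, -10)) = 8.6023
d((1, -5), (-3, -2)) = 5.0 <-- minimum
d((1, -5), (6, 0)) = 7.0711
d((8, -10), (-3, -2)) = 13.6015
d((8, -10), (6, 0)) = 10.198
d((-3, -2), (6, 0)) = 9.2195

Closest pair: (1, -5) and (-3, -2) with distance 5.0

The closest pair is (1, -5) and (-3, -2) with Euclidean distance 5.0. For 4 points, brute-force pairwise comparison is shown above. For large n, the divide-and-conquer algorithm (sort by x, recurse on halves, check the dividing strip) achieves O(n log n).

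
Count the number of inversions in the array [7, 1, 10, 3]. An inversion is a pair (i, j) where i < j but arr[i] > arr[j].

Finding inversions in [7, 1, 10, 3]:

(0, 1): arr[0]=7 > arr[1]=1
(0, 3): arr[0]=7 > arr[3]=3
(2, 3): arr[2]=10 > arr[3]=3

Total inversions: 3

The array has 3 inversion(s): (0,1), (0,3), (2,3). Each pair (i,j) satisfies i < j and arr[i] > arr[j].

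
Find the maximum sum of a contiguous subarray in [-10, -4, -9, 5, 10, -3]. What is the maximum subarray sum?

Using Kadane's algorithm on [-10, -4, -9, 5, 10, -3]:

Scanning through the array:
Position 1 (value -4): max_ending_here = -4, max_so_far = -4
Position 2 (value -9): max_ending_here = -9, max_so_far = -4
Position 3 (value 5): max_ending_here = 5, max_so_far = 5
Position 4 (value 10): max_ending_here = 15, max_so_far = 15
Position 5 (value -3): max_ending_here = 12, max_so_far = 15

Maximum subarray: [5, 10]
Maximum sum: 15

The maximum subarray is [5, 10] with sum 15. This subarray runs from index 3 to index 4.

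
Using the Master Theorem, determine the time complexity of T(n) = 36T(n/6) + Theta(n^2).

Master Theorem for T(n) = 36T(n/6) + O(n^2):

a = 36, b = 6, c = 2
log_b(a) = log_6(36) = 2.0000

Case 2: c = 2 = log_6(36) = 2.0000
T(n) = O(n^2 log n) = O(n^2 log n)

For T(n) = 36T(n/6) + O(n^2): log_6(36) = 2.0000. This is Case 2 of the Master Theorem (c = log_b(a), equal work at all levels), giving O(n^2 log n).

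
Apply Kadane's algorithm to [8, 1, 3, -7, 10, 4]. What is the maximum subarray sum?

Using Kadane's algorithm on [8, 1, 3, -7, 10, 4]:

Scanning through the array:
Position 1 (value 1): max_ending_here = 9, max_so_far = 9
Position 2 (value 3): max_ending_here = 12, max_so_far = 12
Position 3 (value -7): max_ending_here = 5, max_so_far = 12
Position 4 (value 10): max_ending_here = 15, max_so_far = 15
Position 5 (value 4): max_ending_here = 19, max_so_far = 19

Maximum subarray: [8, 1, 3, -7, 10, 4]
Maximum sum: 19

The maximum subarray is [8, 1, 3, -7, 10, 4] with sum 19. This subarray runs from index 0 to index 5.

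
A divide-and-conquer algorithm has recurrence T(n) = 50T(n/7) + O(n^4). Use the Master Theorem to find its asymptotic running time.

Master Theorem for T(n) = 50T(n/7) + O(n^4):

a = 50, b = 7, c = 4
log_b(a) = log_7(50) = 2.0104

Case 3: c = 4 > log_7(50) = 2.0104
T(n) = O(n^4) = O(n^4)

For T(n) = 50T(n/7) + O(n^4): log_7(50) = 2.0104. This is Case 3 of the Master Theorem (c > log_b(a), work dominated by root), giving O(n^4).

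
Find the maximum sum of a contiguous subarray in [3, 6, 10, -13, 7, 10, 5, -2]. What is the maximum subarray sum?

Using Kadane's algorithm on [3, 6, 10, -13, 7, 10, 5, -2]:

Scanning through the array:
Position 1 (value 6): max_ending_here = 9, max_so_far = 9
Position 2 (value 10): max_ending_here = 19, max_so_far = 19
Position 3 (value -13): max_ending_here = 6, max_so_far = 19
Position 4 (value 7): max_ending_here = 13, max_so_far = 19
Position 5 (value 10): max_ending_here = 23, max_so_far = 23
Position 6 (value 5): max_ending_here = 28, max_so_far = 28
Position 7 (value -2): max_ending_here = 26, max_so_far = 28

Maximum subarray: [3, 6, 10, -13, 7, 10, 5]
Maximum sum: 28

The maximum subarray is [3, 6, 10, -13, 7, 10, 5] with sum 28. This subarray runs from index 0 to index 6.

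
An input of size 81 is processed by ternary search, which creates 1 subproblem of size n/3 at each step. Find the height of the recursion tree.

For divide and conquer with division factor 3:

Problem sizes at each level:
Level 0: 81
Level 1: 27
Level 2: 9
Level 3: 3
Level 4: 1

The root is level 0 and the size-1 base case is level 4 (the tree spans levels 0 through 4, i.e. 5 levels counting the root), so the depth is the number of divisions: log_3(81) = 4

The recursion tree depth is log_3(81) = 4. At each level, the problem size is divided by 3, so it takes 4 divisions to reduce to a base case of size 1. The algorithm makes 1 recursive call at each level.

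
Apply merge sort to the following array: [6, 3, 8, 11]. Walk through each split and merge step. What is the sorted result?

Merge sort trace:

Split: [6, 3, 8, 11] -> [6, 3] and [8, 11]
  Split: [6, 3] -> [6] and [3]
  Merge: [6] + [3] -> [3, 6]
  Split: [8, 11] -> [8] and [11]
  Merge: [8] + [11] -> [8, 11]
Merge: [3, 6] + [8, 11] -> [3, 6, 8, 11]

Final sorted array: [3, 6, 8, 11]

The merge sort proceeds by recursively splitting the array and merging sorted halves.
After all merges, the sorted array is [3, 6, 8, 11].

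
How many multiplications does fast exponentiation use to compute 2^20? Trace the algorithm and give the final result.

Computing 2^20 by squaring (build up from 2^1; each line after the first costs one multiplication):

2^1 = 2
2^2 = (2^1)^2 = 2^2 = 4
2^4 = (2^2)^2 = 4^2 = 16
2^5 = 2 * 2^4 = 2 * 16 = 32
2^10 = (2^5)^2 = 32^2 = 1024
2^20 = (2^10)^2 = 1024^2 = 1048576

Result: 1048576
Multiplications needed: 5 (5 lines after 2^1)

2^20 = 1048576. Using exponentiation by squaring, this requires 5 multiplications. The key idea: if the exponent is even, square the half-power; if odd, multiply by the base once.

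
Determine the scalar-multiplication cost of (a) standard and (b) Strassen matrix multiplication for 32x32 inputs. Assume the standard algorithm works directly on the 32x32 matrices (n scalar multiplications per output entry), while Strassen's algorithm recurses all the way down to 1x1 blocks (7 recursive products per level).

Matrix multiplication for 32x32 matrices:

Standard algorithm: 32^3 = 32768 multiplications
Strassen's algorithm: 7^(log2(32)) = 7^5 = 16807 multiplications
Savings: 32768 - 16807 = 15961 multiplications

Standard: 32768 multiplications (32^3). Strassen: 16807 multiplications (7^5). Strassen reduces 8 recursive multiplications to 7 at each level.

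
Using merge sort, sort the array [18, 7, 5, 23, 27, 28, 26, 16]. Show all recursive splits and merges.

Merge sort trace:

Split: [18, 7, 5, 23, 27, 28, 26, 16] -> [18, 7, 5, 23] and [27, 28, 26, 16]
  Split: [18, 7, 5, 23] -> [18, 7] and [5, 23]
    Split: [18, 7] -> [18] and [7]
    Merge: [18] + [7] -> [7, 18]
    Split: [5, 23] -> [5] and [23]
    Merge: [5] + [23] -> [5, 23]
  Merge: [7, 18] + [5, 23] -> [5, 7, 18, 23]
  Split: [27, 28, 26, 16] -> [27, 28] and [26, 16]
    Split: [27, 28] -> [27] and [28]
    Merge: [27] + [28] -> [27, 28]
    Split: [26, 16] -> [26] and [16]
    Merge: [26] + [16] -> [16, 26]
  Merge: [27, 28] + [16, 26] -> [16, 26, 27, 28]
Merge: [5, 7, 18, 23] + [16, 26, 27, 28] -> [5, 7, 16, 18, 23, 26, 27, 28]

Final sorted array: [5, 7, 16, 18, 23, 26, 27, 28]

The merge sort proceeds by recursively splitting the array and merging sorted halves.
After all merges, the sorted array is [5, 7, 16, 18, 23, 26, 27, 28].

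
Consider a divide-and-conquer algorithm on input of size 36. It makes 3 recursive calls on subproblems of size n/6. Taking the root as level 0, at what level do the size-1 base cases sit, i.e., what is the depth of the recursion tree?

For divide and conquer with division factor 6:

Problem sizes at each level:
Level 0: 36
Level 1: 6
Level 2: 1

The root is level 0 and the size-1 base case is level 2 (the tree spans levels 0 through 2, i.e. 3 levels counting the root), so the depth is the number of divisions: log_6(36) = 2

The recursion tree depth is log_6(36) = 2. At each level, the problem size is divided by 6, so it takes 2 divisions to reduce to a base case of size 1. The algorithm makes 3 recursive calls at each level.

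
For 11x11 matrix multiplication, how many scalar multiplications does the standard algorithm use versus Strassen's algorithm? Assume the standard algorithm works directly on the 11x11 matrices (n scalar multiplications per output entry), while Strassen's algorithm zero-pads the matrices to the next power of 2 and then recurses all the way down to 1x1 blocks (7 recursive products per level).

Matrix multiplication for 11x11 matrices:

Strassen's algorithm requires power-of-2 dimensions. Pad 11x11 to 16x16 (next power of 2).

Standard algorithm: 11^3 = 1331 multiplications
Strassen's algorithm: 7^(log2(16)) = 7^4 = 2401 multiplications
Difference: 1331 - 2401 = -1070 (Strassen uses MORE here due to padding overhead — for small or just-over-power-of-2 n, padding can outweigh the per-level savings)

Standard: 1331 multiplications (11^3). Strassen: 2401 multiplications (7^4, after padding to 16x16). Strassen reduces 8 recursive multiplications to 7 at each level.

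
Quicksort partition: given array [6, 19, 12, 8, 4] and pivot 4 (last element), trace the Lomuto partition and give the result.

Lomuto partition with pivot = 4:

Initial array: [6, 19, 12, 8, 4]

arr[0]=6 > 4: no swap
arr[1]=19 > 4: no swap
arr[2]=12 > 4: no swap
arr[3]=8 > 4: no swap

Place pivot at position 0: [4, 19, 12, 8, 6]
Pivot position: 0

After partitioning with pivot 4, the array becomes [4, 19, 12, 8, 6]. The pivot is placed at index 0. All elements to the left of the pivot are <= 4, and all elements to the right are > 4.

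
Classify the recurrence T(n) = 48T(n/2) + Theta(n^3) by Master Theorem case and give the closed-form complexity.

Master Theorem for T(n) = 48T(n/2) + O(n^3):

a = 48, b = 2, c = 3
log_b(a) = log_2(48) = 5.5850

Case 1: c = 3 < log_2(48) = 5.5850
T(n) = O(n^(log_2 48))

For T(n) = 48T(n/2) + O(n^3): log_2(48) = 5.5850. This is Case 1 of the Master Theorem (c < log_b(a), work dominated by leaves), giving O(n^(log_2 48)).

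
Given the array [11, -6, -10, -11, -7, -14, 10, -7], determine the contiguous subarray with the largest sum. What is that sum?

Using Kadane's algorithm on [11, -6, -10, -11, -7, -14, 10, -7]:

Scanning through the array:
Position 1 (value -6): max_ending_here = 5, max_so_far = 11
Position 2 (value -10): max_ending_here = -5, max_so_far = 11
Position 3 (value -11): max_ending_here = -11, max_so_far = 11
Position 4 (value -7): max_ending_here = -7, max_so_far = 11
Position 5 (value -14): max_ending_here = -14, max_so_far = 11
Position 6 (value 10): max_ending_here = 10, max_so_far = 11
Position 7 (value -7): max_ending_here = 3, max_so_far = 11

Maximum subarray: [11]
Maximum sum: 11

The maximum subarray is [11] with sum 11. This subarray runs from index 0 to index 0.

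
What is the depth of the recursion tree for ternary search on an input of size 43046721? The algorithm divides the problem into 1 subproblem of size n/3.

For divide and conquer with division factor 3:

Problem sizes at each level:
Level 0: 43046721
Level 1: 14348907
Level 2: 4782969
Level 3: 1594323
Level 4: 531441
Level 5: 177147
Level 6: 59049
Level 7: 19683
Level 8: 6561
Level 9: 2187
Level 10: 729
Level 11: 243
Level 12: 81
Level 13: 27
Level 14: 9
Level 15: 3
Level 16: 1

The root is level 0 and the size-1 base case is level 16 (the tree spans levels 0 through 16, i.e. 17 levels counting the root), so the depth is the number of divisions: log_3(43046721) = 16

The recursion tree depth is log_3(43046721) = 16. At each level, the problem size is divided by 3, so it takes 16 divisions to reduce to a base case of size 1. The algorithm makes 1 recursive call at each level.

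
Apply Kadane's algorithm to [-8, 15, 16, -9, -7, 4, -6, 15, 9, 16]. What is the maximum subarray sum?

Using Kadane's algorithm on [-8, 15, 16, -9, -7, 4, -6, 15, 9, 16]:

Scanning through the array:
Position 1 (value 15): max_ending_here = 15, max_so_far = 15
Position 2 (value 16): max_ending_here = 31, max_so_far = 31
Position 3 (value -9): max_ending_here = 22, max_so_far = 31
Position 4 (value -7): max_ending_here = 15, max_so_far = 31
Position 5 (value 4): max_ending_here = 19, max_so_far = 31
Position 6 (value -6): max_ending_here = 13, max_so_far = 31
Position 7 (value 15): max_ending_here = 28, max_so_far = 31
Position 8 (value 9): max_ending_here = 37, max_so_far = 37
Position 9 (value 16): max_ending_here = 53, max_so_far = 53

Maximum subarray: [15, 16, -9, -7, 4, -6, 15, 9, 16]
Maximum sum: 53

The maximum subarray is [15, 16, -9, -7, 4, -6, 15, 9, 16] with sum 53. This subarray runs from index 1 to index 9.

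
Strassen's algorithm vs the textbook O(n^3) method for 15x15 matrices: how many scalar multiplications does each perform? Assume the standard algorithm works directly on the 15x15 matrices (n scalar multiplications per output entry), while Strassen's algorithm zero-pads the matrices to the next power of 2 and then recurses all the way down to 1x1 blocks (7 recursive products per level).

Matrix multiplication for 15x15 matrices:

Strassen's algorithm requires power-of-2 dimensions. Pad 15x15 to 16x16 (next power of 2).

Standard algorithm: 15^3 = 3375 multiplications
Strassen's algorithm: 7^(log2(16)) = 7^4 = 2401 multiplications
Savings: 3375 - 2401 = 974 multiplications

Standard: 3375 multiplications (15^3). Strassen: 2401 multiplications (7^4, after padding to 16x16). Strassen reduces 8 recursive multiplications to 7 at each level.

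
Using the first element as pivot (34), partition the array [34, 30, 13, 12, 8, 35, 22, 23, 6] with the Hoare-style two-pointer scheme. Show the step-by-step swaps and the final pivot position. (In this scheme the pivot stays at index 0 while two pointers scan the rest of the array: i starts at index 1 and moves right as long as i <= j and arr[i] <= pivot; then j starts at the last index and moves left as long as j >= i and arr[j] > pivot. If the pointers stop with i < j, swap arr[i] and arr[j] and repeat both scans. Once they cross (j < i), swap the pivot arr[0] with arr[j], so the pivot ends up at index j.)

Hoare-style two-pointer partition with pivot = 34:

Initial array: [34, 30, 13, 12, 8, 35, 22, 23, 6]

Pointers start at i = 1, j = 8.
i stops at index 5 (arr[5]=35 > 34), j stops at index 8 (arr[8]=6 <= 34): swap arr[5] and arr[8], array becomes [34, 30, 13, 12, 8, 6, 22, 23, 35]
i ends at 8, j ends at 7: the pointers have crossed (j < i), so scanning stops.

Swap pivot arr[0] with arr[7] to place pivot at position 7: [23, 30, 13, 12, 8, 6, 22, 34, 35]
Pivot position: 7

After partitioning with pivot 34, the array becomes [23, 30, 13, 12, 8, 6, 22, 34, 35]. The pivot is placed at index 7. All elements to the left of the pivot are <= 34, and all elements to the right are > 34.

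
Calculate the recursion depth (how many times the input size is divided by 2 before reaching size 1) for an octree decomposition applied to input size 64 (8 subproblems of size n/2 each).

For divide and conquer with division factor 2:

Problem sizes at each level:
Level 0: 64
Level 1: 32
Level 2: 16
Level 3: 8
Level 4: 4
Level 5: 2
Level 6: 1

The root is level 0 and the size-1 base case is level 6 (the tree spans levels 0 through 6, i.e. 7 levels counting the root), so the depth is the number of divisions: log_2(64) = 6

The recursion tree depth is log_2(64) = 6. At each level, the problem size is divided by 2, so it takes 6 divisions to reduce to a base case of size 1. The algorithm makes 8 recursive calls at each level.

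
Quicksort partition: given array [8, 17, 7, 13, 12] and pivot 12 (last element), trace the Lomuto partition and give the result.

Lomuto partition with pivot = 12:

Initial array: [8, 17, 7, 13, 12]

arr[0]=8 <= 12: swap with position 0, array becomes [8, 17, 7, 13, 12]
arr[1]=17 > 12: no swap
arr[2]=7 <= 12: swap with position 1, array becomes [8, 7, 17, 13, 12]
arr[3]=13 > 12: no swap

Place pivot at position 2: [8, 7, 12, 13, 17]
Pivot position: 2

After partitioning with pivot 12, the array becomes [8, 7, 12, 13, 17]. The pivot is placed at index 2. All elements to the left of the pivot are <= 12, and all elements to the right are > 12.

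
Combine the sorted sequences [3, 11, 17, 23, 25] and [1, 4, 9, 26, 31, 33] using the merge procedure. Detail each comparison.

Merging process:

Compare 3 vs 1: take 1 from right. Merged: [1]
Compare 3 vs 4: take 3 from left. Merged: [1, 3]
Compare 11 vs 4: take 4 from right. Merged: [1, 3, 4]
Compare 11 vs 9: take 9 from right. Merged: [1, 3, 4, 9]
Compare 11 vs 26: take 11 from left. Merged: [1, 3, 4, 9, 11]
Compare 17 vs 26: take 17 from left. Merged: [1, 3, 4, 9, 11, 17]
Compare 23 vs 26: take 23 from left. Merged: [1, 3, 4, 9, 11, 17, 23]
Compare 25 vs 26: take 25 from left. Merged: [1, 3, 4, 9, 11, 17, 23, 25]
Append remaining from right: [26, 31, 33]. Merged: [1, 3, 4, 9, 11, 17, 23, 25, 26, 31, 33]

Final merged array: [1, 3, 4, 9, 11, 17, 23, 25, 26, 31, 33]
Total comparisons: 8

The merged array is [1, 3, 4, 9, 11, 17, 23, 25, 26, 31, 33], requiring 8 comparisons. The merge step runs in O(n) time where n is the total number of elements.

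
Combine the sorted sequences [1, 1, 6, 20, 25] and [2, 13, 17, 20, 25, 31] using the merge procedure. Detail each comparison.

Merging process:

Compare 1 vs 2: take 1 from left. Merged: [1]
Compare 1 vs 2: take 1 from left. Merged: [1, 1]
Compare 6 vs 2: take 2 from right. Merged: [1, 1, 2]
Compare 6 vs 13: take 6 from left. Merged: [1, 1, 2, 6]
Compare 20 vs 13: take 13 from right. Merged: [1, 1, 2, 6, 13]
Compare 20 vs 17: take 17 from right. Merged: [1, 1, 2, 6, 13, 17]
Compare 20 vs 20: take 20 from left. Merged: [1, 1, 2, 6, 13, 17, 20]
Compare 25 vs 20: take 20 from right. Merged: [1, 1, 2, 6, 13, 17, 20, 20]
Compare 25 vs 25: take 25 from left. Merged: [1, 1, 2, 6, 13, 17, 20, 20, 25]
Append remaining from right: [25, 31]. Merged: [1, 1, 2, 6, 13, 17, 20, 20, 25, 25, 31]

Final merged array: [1, 1, 2, 6, 13, 17, 20, 20, 25, 25, 31]
Total comparisons: 9

The merged array is [1, 1, 2, 6, 13, 17, 20, 20, 25, 25, 31], requiring 9 comparisons. The merge step runs in O(n) time where n is the total number of elements.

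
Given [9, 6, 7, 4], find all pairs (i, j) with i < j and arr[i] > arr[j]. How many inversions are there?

Finding inversions in [9, 6, 7, 4]:

(0, 1): arr[0]=9 > arr[1]=6
(0, 2): arr[0]=9 > arr[2]=7
(0, 3): arr[0]=9 > arr[3]=4
(1, 3): arr[1]=6 > arr[3]=4
(2, 3): arr[2]=7 > arr[3]=4

Total inversions: 5

The array has 5 inversion(s): (0,1), (0,2), (0,3), (1,3), (2,3). Each pair (i,j) satisfies i < j and arr[i] > arr[j].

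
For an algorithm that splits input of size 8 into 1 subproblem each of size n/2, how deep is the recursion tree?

For divide and conquer with division factor 2:

Problem sizes at each level:
Level 0: 8
Level 1: 4
Level 2: 2
Level 3: 1

The root is level 0 and the size-1 base case is level 3 (the tree spans levels 0 through 3, i.e. 4 levels counting the root), so the depth is the number of divisions: log_2(8) = 3

The recursion tree depth is log_2(8) = 3. At each level, the problem size is divided by 2, so it takes 3 divisions to reduce to a base case of size 1. The algorithm makes 1 recursive call at each level.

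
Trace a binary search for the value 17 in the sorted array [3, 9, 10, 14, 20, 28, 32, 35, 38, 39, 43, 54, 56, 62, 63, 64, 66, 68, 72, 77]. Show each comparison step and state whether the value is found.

Binary search for 17 in [3, 9, 10, 14, 20, 28, 32, 35, 38, 39, 43, 54, 56, 62, 63, 64, 66, 68, 72, 77]:

lo=0, hi=19, mid=9, arr[mid]=39 -> 39 > 17, search left half
lo=0, hi=8, mid=4, arr[mid]=20 -> 20 > 17, search left half
lo=0, hi=3, mid=1, arr[mid]=9 -> 9 < 17, search right half
lo=2, hi=3, mid=2, arr[mid]=10 -> 10 < 17, search right half
lo=3, hi=3, mid=3, arr[mid]=14 -> 14 < 17, search right half
lo=4 > hi=3, target 17 not found

Binary search determines that 17 is not in the array after 5 comparisons. The search space was exhausted without finding the target.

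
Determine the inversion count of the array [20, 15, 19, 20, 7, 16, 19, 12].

Finding inversions in [20, 15, 19, 20, 7, 16, 19, 12]:

(0, 1): arr[0]=20 > arr[1]=15
(0, 2): arr[0]=20 > arr[2]=19
(0, 4): arr[0]=20 > arr[4]=7
(0, 5): arr[0]=20 > arr[5]=16
(0, 6): arr[0]=20 > arr[6]=19
(0, 7): arr[0]=20 > arr[7]=12
(1, 4): arr[1]=15 > arr[4]=7
(1, 7): arr[1]=15 > arr[7]=12
(2, 4): arr[2]=19 > arr[4]=7
(2, 5): arr[2]=19 > arr[5]=16
(2, 7): arr[2]=19 > arr[7]=12
(3, 4): arr[3]=20 > arr[4]=7
(3, 5): arr[3]=20 > arr[5]=16
(3, 6): arr[3]=20 > arr[6]=19
(3, 7): arr[3]=20 > arr[7]=12
(5, 7): arr[5]=16 > arr[7]=12
(6, 7): arr[6]=19 > arr[7]=12

Total inversions: 17

The array has 17 inversion(s): (0,1), (0,2), (0,4), (0,5), (0,6), (0,7), (1,4), (1,7), (2,4), (2,5), (2,7), (3,4), (3,5), (3,6), (3,7), (5,7), (6,7). Each pair (i,j) satisfies i < j and arr[i] > arr[j].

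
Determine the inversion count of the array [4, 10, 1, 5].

Finding inversions in [4, 10, 1, 5]:

(0, 2): arr[0]=4 > arr[2]=1
(1, 2): arr[1]=10 > arr[2]=1
(1, 3): arr[1]=10 > arr[3]=5

Total inversions: 3

The array has 3 inversion(s): (0,2), (1,2), (1,3). Each pair (i,j) satisfies i < j and arr[i] > arr[j].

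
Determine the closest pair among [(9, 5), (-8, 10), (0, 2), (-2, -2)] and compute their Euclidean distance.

Computing all pairwise distances among 4 points:

d((9, 5), (-8, 10)) = 17.72
d((9, 5), (0, 2)) = 9.4868
d((9, 5), (-2, -2)) = 13.0384
d((-8, 10), (0, 2)) = 11.3137
d((-8, 10), (-2, -2)) = 13.4164
d((0, 2), (-2, -2)) = 4.4721 <-- minimum

Closest pair: (0, 2) and (-2, -2) with distance 4.4721

The closest pair is (0, 2) and (-2, -2) with Euclidean distance 4.4721. For 4 points, brute-force pairwise comparison is shown above. For large n, the divide-and-conquer algorithm (sort by x, recurse on halves, check the dividing strip) achieves O(n log n).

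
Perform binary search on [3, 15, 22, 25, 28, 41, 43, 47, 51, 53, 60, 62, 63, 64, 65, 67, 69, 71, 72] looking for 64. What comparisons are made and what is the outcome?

Binary search for 64 in [3, 15, 22, 25, 28, 41, 43, 47, 51, 53, 60, 62, 63, 64, 65, 67, 69, 71, 72]:

lo=0, hi=18, mid=9, arr[mid]=53 -> 53 < 64, search right half
lo=10, hi=18, mid=14, arr[mid]=65 -> 65 > 64, search left half
lo=10, hi=13, mid=11, arr[mid]=62 -> 62 < 64, search right half
lo=12, hi=13, mid=12, arr[mid]=63 -> 63 < 64, search right half
lo=13, hi=13, mid=13, arr[mid]=64 -> Found target at index 13!

Binary search finds 64 at index 13 after 5 comparisons. The search repeatedly halves the search space by comparing with the middle element.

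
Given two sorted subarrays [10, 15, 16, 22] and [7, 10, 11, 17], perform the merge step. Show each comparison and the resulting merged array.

Merging process:

Compare 10 vs 7: take 7 from right. Merged: [7]
Compare 10 vs 10: take 10 from left. Merged: [7, 10]
Compare 15 vs 10: take 10 from right. Merged: [7, 10, 10]
Compare 15 vs 11: take 11 from right. Merged: [7, 10, 10, 11]
Compare 15 vs 17: take 15 from left. Merged: [7, 10, 10, 11, 15]
Compare 16 vs 17: take 16 from left. Merged: [7, 10, 10, 11, 15, 16]
Compare 22 vs 17: take 17 from right. Merged: [7, 10, 10, 11, 15, 16, 17]
Append remaining from left: [22]. Merged: [7, 10, 10, 11, 15, 16, 17, 22]

Final merged array: [7, 10, 10, 11, 15, 16, 17, 22]
Total comparisons: 7

The merged array is [7, 10, 10, 11, 15, 16, 17, 22], requiring 7 comparisons. The merge step runs in O(n) time where n is the total number of elements.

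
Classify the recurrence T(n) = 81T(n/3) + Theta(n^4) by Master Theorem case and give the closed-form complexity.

Master Theorem for T(n) = 81T(n/3) + O(n^4):

a = 81, b = 3, c = 4
log_b(a) = log_3(81) = 4.0000

Case 2: c = 4 = log_3(81) = 4.0000
T(n) = O(n^4 log n) = O(n^4 log n)

For T(n) = 81T(n/3) + O(n^4): log_3(81) = 4.0000. This is Case 2 of the Master Theorem (c = log_b(a), equal work at all levels), giving O(n^4 log n).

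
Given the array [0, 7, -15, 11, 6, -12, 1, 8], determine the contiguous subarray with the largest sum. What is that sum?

Using Kadane's algorithm on [0, 7, -15, 11, 6, -12, 1, 8]:

Scanning through the array:
Position 1 (value 7): max_ending_here = 7, max_so_far = 7
Position 2 (value -15): max_ending_here = -8, max_so_far = 7
Position 3 (value 11): max_ending_here = 11, max_so_far = 11
Position 4 (value 6): max_ending_here = 17, max_so_far = 17
Position 5 (value -12): max_ending_here = 5, max_so_far = 17
Position 6 (value 1): max_ending_here = 6, max_so_far = 17
Position 7 (value 8): max_ending_here = 14, max_so_far = 17

Maximum subarray: [11, 6]
Maximum sum: 17

The maximum subarray is [11, 6] with sum 17. This subarray runs from index 3 to index 4.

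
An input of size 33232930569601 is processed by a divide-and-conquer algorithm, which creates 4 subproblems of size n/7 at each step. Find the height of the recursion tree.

For divide and conquer with division factor 7:

Problem sizes at each level:
Level 0: 33232930569601
Level 1: 4747561509943
Level 2: 678223072849
Level 3: 96889010407
Level 4: 13841287201
Level 5: 1977326743
Level 6: 282475249
Level 7: 40353607
Level 8: 5764801
Level 9: 823543
Level 10: 117649
Level 11: 16807
Level 12: 2401
Level 13: 343
Level 14: 49
Level 15: 7
Level 16: 1

The root is level 0 and the size-1 base case is level 16 (the tree spans levels 0 through 16, i.e. 17 levels counting the root), so the depth is the number of divisions: log_7(33232930569601) = 16

The recursion tree depth is log_7(33232930569601) = 16. At each level, the problem size is divided by 7, so it takes 16 divisions to reduce to a base case of size 1. The algorithm makes 4 recursive calls at each level.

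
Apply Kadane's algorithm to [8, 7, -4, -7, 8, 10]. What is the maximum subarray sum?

Using Kadane's algorithm on [8, 7, -4, -7, 8, 10]:

Scanning through the array:
Position 1 (value 7): max_ending_here = 15, max_so_far = 15
Position 2 (value -4): max_ending_here = 11, max_so_far = 15
Position 3 (value -7): max_ending_here = 4, max_so_far = 15
Position 4 (value 8): max_ending_here = 12, max_so_far = 15
Position 5 (value 10): max_ending_here = 22, max_so_far = 22

Maximum subarray: [8, 7, -4, -7, 8, 10]
Maximum sum: 22

The maximum subarray is [8, 7, -4, -7, 8, 10] with sum 22. This subarray runs from index 0 to index 5.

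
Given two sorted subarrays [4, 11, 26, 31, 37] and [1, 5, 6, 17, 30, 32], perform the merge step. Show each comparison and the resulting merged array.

Merging process:

Compare 4 vs 1: take 1 from right. Merged: [1]
Compare 4 vs 5: take 4 from left. Merged: [1, 4]
Compare 11 vs 5: take 5 from right. Merged: [1, 4, 5]
Compare 11 vs 6: take 6 from right. Merged: [1, 4, 5, 6]
Compare 11 vs 17: take 11 from left. Merged: [1, 4, 5, 6, 11]
Compare 26 vs 17: take 17 from right. Merged: [1, 4, 5, 6, 11, 17]
Compare 26 vs 30: take 26 from left. Merged: [1, 4, 5, 6, 11, 17, 26]
Compare 31 vs 30: take 30 from right. Merged: [1, 4, 5, 6, 11, 17, 26, 30]
Compare 31 vs 32: take 31 from left. Merged: [1, 4, 5, 6, 11, 17, 26, 30, 31]
Compare 37 vs 32: take 32 from right. Merged: [1, 4, 5, 6, 11, 17, 26, 30, 31, 32]
Append remaining from left: [37]. Merged: [1, 4, 5, 6, 11, 17, 26, 30, 31, 32, 37]

Final merged array: [1, 4, 5, 6, 11, 17, 26, 30, 31, 32, 37]
Total comparisons: 10

The merged array is [1, 4, 5, 6, 11, 17, 26, 30, 31, 32, 37], requiring 10 comparisons. The merge step runs in O(n) time where n is the total number of elements.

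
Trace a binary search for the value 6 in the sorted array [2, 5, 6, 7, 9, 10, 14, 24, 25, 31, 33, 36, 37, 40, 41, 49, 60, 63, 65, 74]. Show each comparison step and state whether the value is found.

Binary search for 6 in [2, 5, 6, 7, 9, 10, 14, 24, 25, 31, 33, 36, 37, 40, 41, 49, 60, 63, 65, 74]:

lo=0, hi=19, mid=9, arr[mid]=31 -> 31 > 6, search left half
lo=0, hi=8, mid=4, arr[mid]=9 -> 9 > 6, search left half
lo=0, hi=3, mid=1, arr[mid]=5 -> 5 < 6, search right half
lo=2, hi=3, mid=2, arr[mid]=6 -> Found target at index 2!

Binary search finds 6 at index 2 after 4 comparisons. The search repeatedly halves the search space by comparing with the middle element.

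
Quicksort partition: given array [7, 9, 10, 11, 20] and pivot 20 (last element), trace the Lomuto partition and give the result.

Lomuto partition with pivot = 20:

Initial array: [7, 9, 10, 11, 20]

arr[0]=7 <= 20: swap with position 0, array becomes [7, 9, 10, 11, 20]
arr[1]=9 <= 20: swap with position 1, array becomes [7, 9, 10, 11, 20]
arr[2]=10 <= 20: swap with position 2, array becomes [7, 9, 10, 11, 20]
arr[3]=11 <= 20: swap with position 3, array becomes [7, 9, 10, 11, 20]

Place pivot at position 4: [7, 9, 10, 11, 20]
Pivot position: 4

After partitioning with pivot 20, the array becomes [7, 9, 10, 11, 20]. The pivot is placed at index 4. All elements to the left of the pivot are <= 20, and all elements to the right are > 20.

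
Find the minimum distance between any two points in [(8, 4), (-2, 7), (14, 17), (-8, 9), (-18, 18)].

Computing all pairwise distances among 5 points:

d((8, 4), (-2, 7)) = 10.4403
d((8, 4), (14, 17)) = 14.3178
d((8, 4), (-8, 9)) = 16.7631
d((8, 4), (-18, 18)) = 29.5296
d((-2, 7), (14, 17)) = 18.868
d((-2, 7), (-8, 9)) = 6.3246 <-- minimum
d((-2, 7), (-18, 18)) = 19.4165
d((14, 17), (-8, 9)) = 23.4094
d((14, 17), (-18, 18)) = 32.0156
d((-8, 9), (-18, 18)) = 13.4536

Closest pair: (-2, 7) and (-8, 9) with distance 6.3246

The closest pair is (-2, 7) and (-8, 9) with Euclidean distance 6.3246. For 5 points, brute-force pairwise comparison is shown above. For large n, the divide-and-conquer algorithm (sort by x, recurse on halves, check the dividing strip) achieves O(n log n).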